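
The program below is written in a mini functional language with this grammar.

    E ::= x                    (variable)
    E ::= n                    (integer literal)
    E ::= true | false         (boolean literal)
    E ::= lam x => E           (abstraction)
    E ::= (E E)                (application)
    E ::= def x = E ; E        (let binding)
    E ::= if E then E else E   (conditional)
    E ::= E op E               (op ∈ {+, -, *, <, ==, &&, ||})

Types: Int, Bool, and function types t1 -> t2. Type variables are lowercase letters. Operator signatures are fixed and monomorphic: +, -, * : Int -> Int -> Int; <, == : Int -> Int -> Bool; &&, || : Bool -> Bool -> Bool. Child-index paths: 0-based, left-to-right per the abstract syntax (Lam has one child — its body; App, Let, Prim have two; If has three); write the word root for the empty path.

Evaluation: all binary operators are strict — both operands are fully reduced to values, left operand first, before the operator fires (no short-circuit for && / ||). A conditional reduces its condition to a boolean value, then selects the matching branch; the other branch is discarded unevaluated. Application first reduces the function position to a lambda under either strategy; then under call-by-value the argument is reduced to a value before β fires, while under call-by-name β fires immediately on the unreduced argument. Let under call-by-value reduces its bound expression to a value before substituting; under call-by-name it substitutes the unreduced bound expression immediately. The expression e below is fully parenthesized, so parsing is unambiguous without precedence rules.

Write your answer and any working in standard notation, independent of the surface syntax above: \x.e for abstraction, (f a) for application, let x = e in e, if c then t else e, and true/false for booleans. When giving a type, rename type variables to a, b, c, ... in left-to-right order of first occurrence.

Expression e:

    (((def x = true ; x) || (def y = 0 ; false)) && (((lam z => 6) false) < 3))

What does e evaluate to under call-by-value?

Answer: false

Derivation:
step 0: (((let x = true in x) || (let y = 0 in false)) && (((\z.6) false) < 3))
step 1: [let@0.0] ((true || (let y = 0 in false)) && (((\z.6) false) < 3))
step 2: [let@0.1] ((true || false) && (((\z.6) false) < 3))
step 3: [delta@0] (true && (((\z.6) false) < 3))
step 4: [beta@1.0] (true && (6 < 3))
step 5: [delta@1] (true && false)
step 6: [delta@root] false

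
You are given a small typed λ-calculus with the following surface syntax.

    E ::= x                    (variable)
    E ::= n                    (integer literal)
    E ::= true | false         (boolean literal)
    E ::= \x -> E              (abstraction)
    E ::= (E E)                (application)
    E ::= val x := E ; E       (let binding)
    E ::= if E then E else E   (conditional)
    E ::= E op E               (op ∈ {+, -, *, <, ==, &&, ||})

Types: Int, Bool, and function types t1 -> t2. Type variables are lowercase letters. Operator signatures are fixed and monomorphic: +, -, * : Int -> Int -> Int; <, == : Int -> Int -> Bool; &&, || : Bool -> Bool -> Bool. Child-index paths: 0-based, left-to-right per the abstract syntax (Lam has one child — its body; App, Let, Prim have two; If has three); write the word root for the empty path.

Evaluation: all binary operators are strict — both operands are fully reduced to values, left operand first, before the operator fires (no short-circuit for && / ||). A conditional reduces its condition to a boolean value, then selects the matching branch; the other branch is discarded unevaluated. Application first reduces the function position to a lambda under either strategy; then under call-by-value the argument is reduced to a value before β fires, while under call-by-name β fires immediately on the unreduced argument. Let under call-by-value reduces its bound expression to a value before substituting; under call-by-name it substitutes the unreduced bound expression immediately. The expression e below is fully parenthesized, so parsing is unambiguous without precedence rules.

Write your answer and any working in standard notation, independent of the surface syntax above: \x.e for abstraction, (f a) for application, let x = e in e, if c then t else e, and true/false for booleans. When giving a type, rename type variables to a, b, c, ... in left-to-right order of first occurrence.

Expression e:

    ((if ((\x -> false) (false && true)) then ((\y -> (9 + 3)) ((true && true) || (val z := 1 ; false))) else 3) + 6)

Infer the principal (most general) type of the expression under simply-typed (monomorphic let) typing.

Answer: Int

Working:
\x._ : a -> Bool
  unify Bool ~ Bool
  unify Bool ~ Bool
  unify a -> Bool ~ Bool -> b
  unify a ~ Bool
  unify Bool ~ b
_ _ : Bool
  unify Bool ~ Bool
  unify Int ~ Int
  unify Int ~ Int
\y._ : c -> Int
  unify Bool ~ Bool
  unify Bool ~ Bool
  unify Bool ~ Bool
let z : Int
  unify Bool ~ Bool
  unify c -> Int ~ Bool -> d
  unify c ~ Bool
  unify Int ~ d
_ _ : Int
  unify Int ~ Int
  unify Int ~ Int
  unify Int ~ Int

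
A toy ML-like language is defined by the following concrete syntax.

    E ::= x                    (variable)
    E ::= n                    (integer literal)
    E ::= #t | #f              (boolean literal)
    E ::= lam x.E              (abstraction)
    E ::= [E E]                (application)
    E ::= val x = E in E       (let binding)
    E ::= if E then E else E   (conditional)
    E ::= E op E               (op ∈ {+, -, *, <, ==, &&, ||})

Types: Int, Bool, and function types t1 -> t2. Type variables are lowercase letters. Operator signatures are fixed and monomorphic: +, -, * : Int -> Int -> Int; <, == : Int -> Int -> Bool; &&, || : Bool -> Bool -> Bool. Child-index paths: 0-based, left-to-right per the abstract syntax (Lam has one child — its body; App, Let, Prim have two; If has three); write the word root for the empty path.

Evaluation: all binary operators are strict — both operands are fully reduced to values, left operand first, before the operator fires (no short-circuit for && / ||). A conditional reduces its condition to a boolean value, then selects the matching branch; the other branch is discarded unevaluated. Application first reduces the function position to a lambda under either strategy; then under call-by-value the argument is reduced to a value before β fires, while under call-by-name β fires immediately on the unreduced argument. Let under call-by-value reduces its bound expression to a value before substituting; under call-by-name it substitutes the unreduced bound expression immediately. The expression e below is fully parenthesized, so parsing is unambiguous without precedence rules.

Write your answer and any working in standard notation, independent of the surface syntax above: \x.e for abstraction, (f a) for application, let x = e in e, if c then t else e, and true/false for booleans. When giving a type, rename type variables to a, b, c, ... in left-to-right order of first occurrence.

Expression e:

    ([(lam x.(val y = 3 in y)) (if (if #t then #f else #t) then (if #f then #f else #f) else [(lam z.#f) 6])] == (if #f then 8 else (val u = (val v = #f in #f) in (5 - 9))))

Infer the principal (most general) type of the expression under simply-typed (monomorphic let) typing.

Answer: Bool

Trace:
let y : Int
y : Int
\x._ : a -> Int
  unify Bool ~ Bool
  unify Bool ~ Bool
  unify Bool ~ Bool
  unify Bool ~ Bool
  unify Bool ~ Bool
\z._ : b -> Bool
  unify b -> Bool ~ Int -> c
  unify b ~ Int
  unify Bool ~ c
_ _ : Bool
  unify Bool ~ Bool
  unify a -> Int ~ Bool -> d
  unify a ~ Bool
  unify Int ~ d
_ _ : Int
  unify Int ~ Int
  unify Bool ~ Bool
let v : Bool
let u : Bool
  unify Int ~ Int
  unify Int ~ Int
  unify Int ~ Int
  unify Int ~ Int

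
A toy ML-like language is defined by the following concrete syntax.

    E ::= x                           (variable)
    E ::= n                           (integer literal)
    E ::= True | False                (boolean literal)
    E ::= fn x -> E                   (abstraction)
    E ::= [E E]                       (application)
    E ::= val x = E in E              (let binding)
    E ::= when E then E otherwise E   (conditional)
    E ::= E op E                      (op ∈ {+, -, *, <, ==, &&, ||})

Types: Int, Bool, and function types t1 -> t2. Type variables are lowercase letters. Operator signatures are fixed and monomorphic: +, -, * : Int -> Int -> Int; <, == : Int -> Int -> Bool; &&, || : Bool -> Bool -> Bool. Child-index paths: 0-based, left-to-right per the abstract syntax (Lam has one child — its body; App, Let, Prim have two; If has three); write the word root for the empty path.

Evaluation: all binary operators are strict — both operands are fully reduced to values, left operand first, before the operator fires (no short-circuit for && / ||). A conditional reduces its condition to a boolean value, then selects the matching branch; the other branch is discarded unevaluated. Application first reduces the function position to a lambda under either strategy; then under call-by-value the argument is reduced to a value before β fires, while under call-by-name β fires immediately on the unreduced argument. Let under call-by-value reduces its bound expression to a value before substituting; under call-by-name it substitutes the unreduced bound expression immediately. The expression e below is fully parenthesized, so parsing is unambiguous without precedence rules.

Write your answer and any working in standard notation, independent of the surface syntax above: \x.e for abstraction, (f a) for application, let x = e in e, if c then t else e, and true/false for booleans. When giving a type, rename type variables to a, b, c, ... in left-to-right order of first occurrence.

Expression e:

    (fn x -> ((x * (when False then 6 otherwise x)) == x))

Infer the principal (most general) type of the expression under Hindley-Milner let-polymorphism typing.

Answer: Int -> Bool

Derivation:
x : a
  unify a ~ Int
  unify Bool ~ Bool
x : Int
  unify Int ~ Int
  unify Int ~ Int
  unify Int ~ Int
x : Int
  unify Int ~ Int
\x._ : Int -> Bool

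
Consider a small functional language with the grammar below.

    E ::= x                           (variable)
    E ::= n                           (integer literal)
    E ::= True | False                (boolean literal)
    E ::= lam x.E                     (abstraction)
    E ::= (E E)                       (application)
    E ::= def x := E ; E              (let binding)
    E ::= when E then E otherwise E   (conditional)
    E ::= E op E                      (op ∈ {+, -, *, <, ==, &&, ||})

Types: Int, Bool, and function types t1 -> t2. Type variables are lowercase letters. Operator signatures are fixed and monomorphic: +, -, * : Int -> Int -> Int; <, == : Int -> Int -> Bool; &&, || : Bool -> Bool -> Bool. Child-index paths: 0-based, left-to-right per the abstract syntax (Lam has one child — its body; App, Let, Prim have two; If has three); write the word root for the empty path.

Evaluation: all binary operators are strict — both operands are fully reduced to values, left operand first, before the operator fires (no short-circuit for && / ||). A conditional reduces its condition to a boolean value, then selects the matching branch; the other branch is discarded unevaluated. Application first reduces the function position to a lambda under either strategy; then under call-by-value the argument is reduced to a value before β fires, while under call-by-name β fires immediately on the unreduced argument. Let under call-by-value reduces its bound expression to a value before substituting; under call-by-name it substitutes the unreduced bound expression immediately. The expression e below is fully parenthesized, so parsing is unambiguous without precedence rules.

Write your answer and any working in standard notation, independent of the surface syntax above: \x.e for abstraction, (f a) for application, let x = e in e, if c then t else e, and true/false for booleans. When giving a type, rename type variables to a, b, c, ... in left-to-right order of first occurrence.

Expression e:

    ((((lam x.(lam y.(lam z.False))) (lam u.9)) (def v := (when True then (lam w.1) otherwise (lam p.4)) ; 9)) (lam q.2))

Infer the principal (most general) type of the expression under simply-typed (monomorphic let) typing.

Working:
\z._ : c -> Bool
\y._ : b -> c -> Bool
\x._ : a -> b -> c -> Bool
\u._ : d -> Int
  unify a -> b -> c -> Bool ~ (d -> Int) -> e
  unify a ~ d -> Int
  unify b -> c -> Bool ~ e
_ _ : b -> c -> Bool
  unify Bool ~ Bool
\w._ : f -> Int
\p._ : g -> Int
  unify f -> Int ~ g -> Int
  unify f ~ g
  unify Int ~ Int
let v : g -> Int
  unify b -> c -> Bool ~ Int -> h
  unify b ~ Int
  unify c -> Bool ~ h
_ _ : c -> Bool
\q._ : i -> Int
  unify c -> Bool ~ (i -> Int) -> j
  unify c ~ i -> Int
  unify Bool ~ j
_ _ : Bool

Answer: Bool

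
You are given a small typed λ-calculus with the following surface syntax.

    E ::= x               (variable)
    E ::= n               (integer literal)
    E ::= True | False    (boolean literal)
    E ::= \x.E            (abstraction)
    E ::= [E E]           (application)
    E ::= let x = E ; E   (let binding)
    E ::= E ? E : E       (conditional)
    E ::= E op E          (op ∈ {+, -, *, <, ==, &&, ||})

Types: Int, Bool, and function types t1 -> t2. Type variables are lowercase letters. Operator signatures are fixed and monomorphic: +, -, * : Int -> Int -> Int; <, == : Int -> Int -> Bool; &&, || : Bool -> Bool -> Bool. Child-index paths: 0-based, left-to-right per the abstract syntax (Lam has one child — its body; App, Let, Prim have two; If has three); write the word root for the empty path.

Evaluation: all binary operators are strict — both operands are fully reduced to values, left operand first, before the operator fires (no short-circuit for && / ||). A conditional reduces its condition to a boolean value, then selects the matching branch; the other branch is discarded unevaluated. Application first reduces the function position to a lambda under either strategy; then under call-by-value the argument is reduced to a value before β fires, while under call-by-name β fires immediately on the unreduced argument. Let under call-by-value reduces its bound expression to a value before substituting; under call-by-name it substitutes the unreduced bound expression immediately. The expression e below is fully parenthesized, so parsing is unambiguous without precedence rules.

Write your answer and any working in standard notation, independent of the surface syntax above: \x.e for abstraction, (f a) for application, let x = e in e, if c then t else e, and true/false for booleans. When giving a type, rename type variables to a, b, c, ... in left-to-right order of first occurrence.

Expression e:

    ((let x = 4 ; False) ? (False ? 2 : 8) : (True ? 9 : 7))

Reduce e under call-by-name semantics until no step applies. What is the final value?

Trace:
step 0: (if (let x = 4 in false) then (if false then 2 else 8) else (if true then 9 else 7))
step 1: [let@0] (if false then (if false then 2 else 8) else (if true then 9 else 7))
step 2: [if@root] (if true then 9 else 7)
step 3: [if@root] 9

Answer: 9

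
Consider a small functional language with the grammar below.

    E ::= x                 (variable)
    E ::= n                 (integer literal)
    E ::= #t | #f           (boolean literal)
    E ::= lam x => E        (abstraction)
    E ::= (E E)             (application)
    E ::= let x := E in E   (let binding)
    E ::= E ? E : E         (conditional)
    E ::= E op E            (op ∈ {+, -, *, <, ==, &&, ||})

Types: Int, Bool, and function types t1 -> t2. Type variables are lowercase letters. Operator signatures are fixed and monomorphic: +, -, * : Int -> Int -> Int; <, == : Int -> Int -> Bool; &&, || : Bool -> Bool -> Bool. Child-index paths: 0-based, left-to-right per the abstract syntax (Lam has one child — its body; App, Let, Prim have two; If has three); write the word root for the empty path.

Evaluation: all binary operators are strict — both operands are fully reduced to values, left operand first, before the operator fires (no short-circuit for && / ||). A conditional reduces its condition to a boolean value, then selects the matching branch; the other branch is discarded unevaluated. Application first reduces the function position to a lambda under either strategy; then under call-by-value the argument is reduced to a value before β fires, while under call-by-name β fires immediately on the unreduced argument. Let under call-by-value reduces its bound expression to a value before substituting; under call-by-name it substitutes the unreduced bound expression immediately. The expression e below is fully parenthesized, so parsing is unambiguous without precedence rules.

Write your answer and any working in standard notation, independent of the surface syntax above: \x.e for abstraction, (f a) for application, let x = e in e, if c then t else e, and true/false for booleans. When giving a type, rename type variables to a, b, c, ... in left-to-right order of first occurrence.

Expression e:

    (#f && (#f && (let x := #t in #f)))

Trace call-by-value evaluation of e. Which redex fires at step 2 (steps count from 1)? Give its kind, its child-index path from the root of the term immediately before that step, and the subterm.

Answer: delta at 1 : (false && false)

Working:
step 0: (false && (false && (let x = true in false)))
step 1: [let@1.1] (false && (false && false))
step 2: [delta@1] (false && false)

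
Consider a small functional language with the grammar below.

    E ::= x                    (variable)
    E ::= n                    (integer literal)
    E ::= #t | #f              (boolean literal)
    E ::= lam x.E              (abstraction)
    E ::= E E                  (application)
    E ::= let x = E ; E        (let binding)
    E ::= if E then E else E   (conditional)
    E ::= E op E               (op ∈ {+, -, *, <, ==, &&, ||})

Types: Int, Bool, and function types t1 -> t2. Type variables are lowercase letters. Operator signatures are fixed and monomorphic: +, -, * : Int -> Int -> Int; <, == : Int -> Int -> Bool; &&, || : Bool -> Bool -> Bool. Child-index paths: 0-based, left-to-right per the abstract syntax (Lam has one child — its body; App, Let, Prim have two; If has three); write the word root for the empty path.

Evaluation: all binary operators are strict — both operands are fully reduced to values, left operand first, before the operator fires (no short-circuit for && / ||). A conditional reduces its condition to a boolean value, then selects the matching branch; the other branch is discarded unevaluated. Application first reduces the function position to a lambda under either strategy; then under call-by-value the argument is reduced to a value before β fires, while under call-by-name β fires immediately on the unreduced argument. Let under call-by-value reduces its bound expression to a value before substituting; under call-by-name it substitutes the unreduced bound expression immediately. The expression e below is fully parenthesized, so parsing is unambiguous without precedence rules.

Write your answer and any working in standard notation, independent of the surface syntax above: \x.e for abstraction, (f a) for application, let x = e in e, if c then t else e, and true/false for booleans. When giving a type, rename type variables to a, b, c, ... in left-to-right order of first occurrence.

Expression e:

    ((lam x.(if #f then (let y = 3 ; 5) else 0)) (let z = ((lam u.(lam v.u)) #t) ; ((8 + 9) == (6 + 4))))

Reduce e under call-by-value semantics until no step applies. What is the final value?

Derivation:
step 0: ((\x.(if false then (let y = 3 in 5) else 0)) (let z = ((\u.(\v.u)) true) in ((8 + 9) == (6 + 4))))
step 1: [beta@1.0] ((\x.(if false then (let y = 3 in 5) else 0)) (let z = (\v.true) in ((8 + 9) == (6 + 4))))
step 2: [let@1] ((\x.(if false then (let y = 3 in 5) else 0)) ((8 + 9) == (6 + 4)))
step 3: [delta@1.0] ((\x.(if false then (let y = 3 in 5) else 0)) (17 == (6 + 4)))
step 4: [delta@1.1] ((\x.(if false then (let y = 3 in 5) else 0)) (17 == 10))
step 5: [delta@1] ((\x.(if false then (let y = 3 in 5) else 0)) false)
step 6: [beta@root] (if false then (let y = 3 in 5) else 0)
step 7: [if@root] 0

Answer: 0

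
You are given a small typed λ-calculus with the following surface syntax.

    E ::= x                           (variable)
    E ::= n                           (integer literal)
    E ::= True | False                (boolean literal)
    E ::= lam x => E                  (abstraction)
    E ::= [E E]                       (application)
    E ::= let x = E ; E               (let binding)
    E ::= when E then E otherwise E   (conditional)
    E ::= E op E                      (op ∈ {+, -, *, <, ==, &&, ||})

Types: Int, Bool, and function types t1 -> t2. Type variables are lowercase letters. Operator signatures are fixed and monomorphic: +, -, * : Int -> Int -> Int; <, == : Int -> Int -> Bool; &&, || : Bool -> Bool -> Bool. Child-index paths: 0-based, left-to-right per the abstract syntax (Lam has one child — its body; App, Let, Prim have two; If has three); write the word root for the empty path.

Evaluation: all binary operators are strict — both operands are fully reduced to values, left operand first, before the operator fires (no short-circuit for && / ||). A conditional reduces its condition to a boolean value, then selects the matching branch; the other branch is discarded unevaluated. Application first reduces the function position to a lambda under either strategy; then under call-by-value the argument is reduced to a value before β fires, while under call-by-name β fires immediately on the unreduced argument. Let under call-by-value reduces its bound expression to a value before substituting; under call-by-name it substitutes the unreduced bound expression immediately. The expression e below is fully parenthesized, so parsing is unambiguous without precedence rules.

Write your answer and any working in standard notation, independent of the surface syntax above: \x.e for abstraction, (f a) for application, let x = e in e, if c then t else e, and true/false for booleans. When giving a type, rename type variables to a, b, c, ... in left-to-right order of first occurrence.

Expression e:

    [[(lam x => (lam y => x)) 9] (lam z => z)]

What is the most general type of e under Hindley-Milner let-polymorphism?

Trace:
x : a
\y._ : b -> a
\x._ : a -> b -> a
  unify a -> b -> a ~ Int -> c
  unify a ~ Int
  unify b -> Int ~ c
_ _ : b -> Int
z : d
\z._ : d -> d
  unify b -> Int ~ (d -> d) -> e
  unify b ~ d -> d
  unify Int ~ e
_ _ : Int

Answer: Int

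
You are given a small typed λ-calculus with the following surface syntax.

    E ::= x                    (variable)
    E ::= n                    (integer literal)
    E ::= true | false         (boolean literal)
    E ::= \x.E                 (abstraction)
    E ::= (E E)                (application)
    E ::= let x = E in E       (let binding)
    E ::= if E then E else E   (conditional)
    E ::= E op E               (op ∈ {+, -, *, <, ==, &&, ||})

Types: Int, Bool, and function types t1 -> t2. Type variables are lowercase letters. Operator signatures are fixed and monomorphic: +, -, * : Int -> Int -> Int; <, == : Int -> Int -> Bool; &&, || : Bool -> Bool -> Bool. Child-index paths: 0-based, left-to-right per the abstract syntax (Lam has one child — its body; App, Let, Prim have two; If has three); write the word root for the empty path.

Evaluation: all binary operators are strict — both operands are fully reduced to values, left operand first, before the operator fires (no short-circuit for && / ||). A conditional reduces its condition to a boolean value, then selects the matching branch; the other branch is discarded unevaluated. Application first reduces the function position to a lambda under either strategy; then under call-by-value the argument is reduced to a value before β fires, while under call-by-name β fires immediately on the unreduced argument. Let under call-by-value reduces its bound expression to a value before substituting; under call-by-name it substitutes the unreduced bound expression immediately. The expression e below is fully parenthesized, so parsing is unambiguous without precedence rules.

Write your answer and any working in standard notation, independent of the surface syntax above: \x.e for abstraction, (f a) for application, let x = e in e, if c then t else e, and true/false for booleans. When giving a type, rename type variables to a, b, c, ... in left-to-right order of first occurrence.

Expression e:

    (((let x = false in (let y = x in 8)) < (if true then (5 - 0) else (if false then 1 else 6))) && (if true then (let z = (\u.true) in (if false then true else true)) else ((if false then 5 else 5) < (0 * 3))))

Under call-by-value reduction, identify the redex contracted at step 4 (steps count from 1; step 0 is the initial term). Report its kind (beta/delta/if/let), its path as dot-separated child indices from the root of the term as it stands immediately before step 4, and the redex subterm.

Working:
step 0: (((let x = false in (let y = x in 8)) < (if true then (5 - 0) else (if false then 1 else 6))) && (if true then (let z = (\u.true) in (if false then true else true)) else ((if false then 5 else 5) < (0 * 3))))
step 1: [let@0.0] (((let y = false in 8) < (if true then (5 - 0) else (if false then 1 else 6))) && (if true then (let z = (\u.true) in (if false then true else true)) else ((if false then 5 else 5) < (0 * 3))))
step 2: [let@0.0] ((8 < (if true then (5 - 0) else (if false then 1 else 6))) && (if true then (let z = (\u.true) in (if false then true else true)) else ((if false then 5 else 5) < (0 * 3))))
step 3: [if@0.1] ((8 < (5 - 0)) && (if true then (let z = (\u.true) in (if false then true else true)) else ((if false then 5 else 5) < (0 * 3))))
step 4: [delta@0.1] ((8 < 5) && (if true then (let z = (\u.true) in (if false then true else true)) else ((if false then 5 else 5) < (0 * 3))))

Answer: delta at 0.1 : (5 - 0)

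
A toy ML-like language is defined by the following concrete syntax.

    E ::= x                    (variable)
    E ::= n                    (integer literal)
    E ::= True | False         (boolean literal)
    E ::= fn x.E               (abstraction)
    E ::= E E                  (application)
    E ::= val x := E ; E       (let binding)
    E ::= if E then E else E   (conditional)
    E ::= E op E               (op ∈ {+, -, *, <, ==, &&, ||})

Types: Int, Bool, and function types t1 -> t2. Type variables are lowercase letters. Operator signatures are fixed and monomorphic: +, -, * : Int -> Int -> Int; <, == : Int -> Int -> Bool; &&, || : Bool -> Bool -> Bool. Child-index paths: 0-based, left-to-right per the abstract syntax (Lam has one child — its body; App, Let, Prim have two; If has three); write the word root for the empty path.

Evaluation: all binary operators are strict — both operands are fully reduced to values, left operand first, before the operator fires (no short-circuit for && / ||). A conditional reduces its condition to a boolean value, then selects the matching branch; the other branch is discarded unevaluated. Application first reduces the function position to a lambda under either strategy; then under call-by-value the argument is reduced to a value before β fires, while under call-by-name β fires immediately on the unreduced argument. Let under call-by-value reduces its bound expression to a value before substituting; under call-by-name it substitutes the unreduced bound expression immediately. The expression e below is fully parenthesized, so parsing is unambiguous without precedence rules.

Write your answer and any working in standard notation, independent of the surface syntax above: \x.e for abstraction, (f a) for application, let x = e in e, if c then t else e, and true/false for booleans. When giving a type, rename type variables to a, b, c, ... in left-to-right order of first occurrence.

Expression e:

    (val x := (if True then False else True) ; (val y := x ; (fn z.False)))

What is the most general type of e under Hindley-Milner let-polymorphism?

Working:
  unify Bool ~ Bool
  unify Bool ~ Bool
let x : Bool
x : Bool
let y : Bool
\z._ : a -> Bool

Answer: a -> Bool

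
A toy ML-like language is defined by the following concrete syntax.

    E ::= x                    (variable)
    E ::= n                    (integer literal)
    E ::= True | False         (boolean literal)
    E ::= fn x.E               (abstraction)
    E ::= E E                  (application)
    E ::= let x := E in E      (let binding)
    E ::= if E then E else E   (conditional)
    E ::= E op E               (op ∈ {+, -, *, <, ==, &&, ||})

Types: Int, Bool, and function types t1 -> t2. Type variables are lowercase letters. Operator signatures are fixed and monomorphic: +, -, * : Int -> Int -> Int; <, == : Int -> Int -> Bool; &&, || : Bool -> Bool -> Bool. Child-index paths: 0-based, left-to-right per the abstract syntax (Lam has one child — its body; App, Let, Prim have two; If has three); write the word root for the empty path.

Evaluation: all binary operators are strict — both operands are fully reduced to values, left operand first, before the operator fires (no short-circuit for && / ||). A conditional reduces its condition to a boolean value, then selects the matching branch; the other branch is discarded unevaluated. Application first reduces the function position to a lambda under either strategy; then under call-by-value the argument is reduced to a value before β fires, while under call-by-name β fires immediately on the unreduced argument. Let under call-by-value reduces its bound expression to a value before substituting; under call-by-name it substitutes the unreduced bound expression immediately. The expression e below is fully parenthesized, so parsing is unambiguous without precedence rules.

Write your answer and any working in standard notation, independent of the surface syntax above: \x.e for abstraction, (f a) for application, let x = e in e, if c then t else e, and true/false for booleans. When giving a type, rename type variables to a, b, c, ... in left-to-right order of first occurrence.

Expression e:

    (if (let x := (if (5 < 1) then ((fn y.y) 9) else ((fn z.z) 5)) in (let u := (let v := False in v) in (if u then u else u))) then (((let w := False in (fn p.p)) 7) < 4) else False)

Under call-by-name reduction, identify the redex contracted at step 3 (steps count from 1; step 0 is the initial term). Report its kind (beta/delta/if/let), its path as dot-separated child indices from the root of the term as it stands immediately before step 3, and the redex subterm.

Answer: let at 0.0 : (let v = false in v)

Trace:
step 0: (if (let x = (if (5 < 1) then ((\y.y) 9) else ((\z.z) 5)) in (let u = (let v = false in v) in (if u then u else u))) then (((let w = false in (\p.p)) 7) < 4) else false)
step 1: [let@0] (if (let u = (let v = false in v) in (if u then u else u)) then (((let w = false in (\p.p)) 7) < 4) else false)
step 2: [let@0] (if (if (let v = false in v) then (let v = false in v) else (let v = false in v)) then (((let w = false in (\p.p)) 7) < 4) else false)
step 3: [let@0.0] (if (if false then (let v = false in v) else (let v = false in v)) then (((let w = false in (\p.p)) 7) < 4) else false)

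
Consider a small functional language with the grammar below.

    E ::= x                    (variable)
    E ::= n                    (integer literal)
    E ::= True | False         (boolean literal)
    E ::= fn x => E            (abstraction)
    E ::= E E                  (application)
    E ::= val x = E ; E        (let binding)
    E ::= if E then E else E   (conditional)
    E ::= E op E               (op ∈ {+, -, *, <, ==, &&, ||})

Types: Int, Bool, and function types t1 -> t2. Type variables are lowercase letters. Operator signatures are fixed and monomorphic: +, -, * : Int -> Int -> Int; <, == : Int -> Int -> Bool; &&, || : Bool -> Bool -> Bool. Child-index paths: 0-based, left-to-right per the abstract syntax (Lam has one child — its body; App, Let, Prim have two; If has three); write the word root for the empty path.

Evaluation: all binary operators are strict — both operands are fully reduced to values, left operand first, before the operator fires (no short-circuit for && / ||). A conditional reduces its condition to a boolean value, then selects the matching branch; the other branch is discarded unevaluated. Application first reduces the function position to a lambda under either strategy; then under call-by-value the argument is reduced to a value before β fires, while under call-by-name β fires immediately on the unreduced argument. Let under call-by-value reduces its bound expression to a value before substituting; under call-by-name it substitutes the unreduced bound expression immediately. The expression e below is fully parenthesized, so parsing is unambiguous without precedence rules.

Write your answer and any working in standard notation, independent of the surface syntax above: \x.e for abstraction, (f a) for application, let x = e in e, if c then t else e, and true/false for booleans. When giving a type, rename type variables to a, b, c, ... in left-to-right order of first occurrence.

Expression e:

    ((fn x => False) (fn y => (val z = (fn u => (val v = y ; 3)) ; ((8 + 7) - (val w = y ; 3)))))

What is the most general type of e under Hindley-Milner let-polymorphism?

Answer: Bool

Derivation:
\x._ : a -> Bool
y : b
let v : b
\u._ : c -> Int
let z : forall. c -> Int
  unify Int ~ Int
  unify Int ~ Int
  unify Int ~ Int
y : b
let w : b
  unify Int ~ Int
\y._ : b -> Int
  unify a -> Bool ~ (b -> Int) -> d
  unify a ~ b -> Int
  unify Bool ~ d
_ _ : Bool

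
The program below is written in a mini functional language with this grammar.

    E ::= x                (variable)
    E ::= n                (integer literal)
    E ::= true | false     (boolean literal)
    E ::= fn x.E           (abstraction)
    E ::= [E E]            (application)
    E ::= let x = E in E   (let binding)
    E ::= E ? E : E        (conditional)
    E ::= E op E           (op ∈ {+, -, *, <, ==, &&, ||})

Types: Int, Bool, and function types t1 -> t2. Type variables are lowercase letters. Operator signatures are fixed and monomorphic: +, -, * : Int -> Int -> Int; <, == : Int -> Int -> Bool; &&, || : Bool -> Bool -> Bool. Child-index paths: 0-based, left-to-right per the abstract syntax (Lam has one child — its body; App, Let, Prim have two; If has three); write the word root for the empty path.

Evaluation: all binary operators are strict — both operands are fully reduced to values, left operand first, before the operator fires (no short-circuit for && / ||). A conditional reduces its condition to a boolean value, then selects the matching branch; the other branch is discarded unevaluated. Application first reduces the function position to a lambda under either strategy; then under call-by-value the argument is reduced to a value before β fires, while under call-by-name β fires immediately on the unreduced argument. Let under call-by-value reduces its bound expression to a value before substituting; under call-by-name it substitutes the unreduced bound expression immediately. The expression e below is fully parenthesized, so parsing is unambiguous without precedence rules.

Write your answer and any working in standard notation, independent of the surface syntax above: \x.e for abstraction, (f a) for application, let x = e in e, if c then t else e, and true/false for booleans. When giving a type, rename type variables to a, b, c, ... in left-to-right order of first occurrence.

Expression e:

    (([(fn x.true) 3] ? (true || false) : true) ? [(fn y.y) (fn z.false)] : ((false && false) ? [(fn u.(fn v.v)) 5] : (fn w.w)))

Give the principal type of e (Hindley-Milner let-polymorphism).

Derivation:
\x._ : a -> Bool
  unify a -> Bool ~ Int -> b
  unify a ~ Int
  unify Bool ~ b
_ _ : Bool
  unify Bool ~ Bool
  unify Bool ~ Bool
  unify Bool ~ Bool
  unify Bool ~ Bool
  unify Bool ~ Bool
y : c
\y._ : c -> c
\z._ : d -> Bool
  unify c -> c ~ (d -> Bool) -> e
  unify c ~ d -> Bool
  unify d -> Bool ~ e
_ _ : d -> Bool
  unify Bool ~ Bool
  unify Bool ~ Bool
  unify Bool ~ Bool
v : g
\v._ : g -> g
\u._ : f -> g -> g
  unify f -> g -> g ~ Int -> h
  unify f ~ Int
  unify g -> g ~ h
_ _ : g -> g
w : i
\w._ : i -> i
  unify g -> g ~ i -> i
  unify g ~ i
  unify i ~ i
  unify d -> Bool ~ i -> i
  unify d ~ i
  unify Bool ~ i

Answer: Bool -> Bool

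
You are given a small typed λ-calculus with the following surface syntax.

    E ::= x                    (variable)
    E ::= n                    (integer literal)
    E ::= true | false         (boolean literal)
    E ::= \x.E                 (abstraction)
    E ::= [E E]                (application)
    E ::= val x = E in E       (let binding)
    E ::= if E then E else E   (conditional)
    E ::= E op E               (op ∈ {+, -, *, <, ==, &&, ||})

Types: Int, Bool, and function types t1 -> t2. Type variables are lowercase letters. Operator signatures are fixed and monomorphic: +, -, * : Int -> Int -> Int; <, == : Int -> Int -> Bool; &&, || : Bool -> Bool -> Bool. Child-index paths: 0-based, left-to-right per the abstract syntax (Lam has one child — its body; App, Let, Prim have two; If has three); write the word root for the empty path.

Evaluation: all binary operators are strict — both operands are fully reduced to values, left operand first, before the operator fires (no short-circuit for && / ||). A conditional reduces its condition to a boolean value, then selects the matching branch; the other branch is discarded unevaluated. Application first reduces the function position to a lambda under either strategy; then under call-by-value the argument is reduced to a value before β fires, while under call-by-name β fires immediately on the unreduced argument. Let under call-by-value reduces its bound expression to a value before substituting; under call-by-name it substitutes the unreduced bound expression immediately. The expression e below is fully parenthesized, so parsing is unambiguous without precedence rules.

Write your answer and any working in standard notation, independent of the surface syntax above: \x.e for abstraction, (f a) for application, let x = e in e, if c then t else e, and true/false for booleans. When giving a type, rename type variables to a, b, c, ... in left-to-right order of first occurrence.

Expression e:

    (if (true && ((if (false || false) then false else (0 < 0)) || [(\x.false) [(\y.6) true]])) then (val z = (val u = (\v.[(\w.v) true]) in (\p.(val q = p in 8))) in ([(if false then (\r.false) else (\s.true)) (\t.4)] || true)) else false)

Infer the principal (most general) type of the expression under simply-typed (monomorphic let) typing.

Trace:
  unify Bool ~ Bool
  unify Bool ~ Bool
  unify Bool ~ Bool
  unify Bool ~ Bool
  unify Int ~ Int
  unify Int ~ Int
  unify Bool ~ Bool
  unify Bool ~ Bool
\x._ : a -> Bool
\y._ : b -> Int
  unify b -> Int ~ Bool -> c
  unify b ~ Bool
  unify Int ~ c
_ _ : Int
  unify a -> Bool ~ Int -> d
  unify a ~ Int
  unify Bool ~ d
_ _ : Bool
  unify Bool ~ Bool
  unify Bool ~ Bool
  unify Bool ~ Bool
v : e
\w._ : f -> e
  unify f -> e ~ Bool -> g
  unify f ~ Bool
  unify e ~ g
_ _ : g
\v._ : g -> g
let u : g -> g
p : h
let q : h
\p._ : h -> Int
let z : h -> Int
  unify Bool ~ Bool
\r._ : i -> Bool
\s._ : j -> Bool
  unify i -> Bool ~ j -> Bool
  unify i ~ j
  unify Bool ~ Bool
\t._ : k -> Int
  unify j -> Bool ~ (k -> Int) -> l
  unify j ~ k -> Int
  unify Bool ~ l
_ _ : Bool
  unify Bool ~ Bool
  unify Bool ~ Bool
  unify Bool ~ Bool

Answer: Bool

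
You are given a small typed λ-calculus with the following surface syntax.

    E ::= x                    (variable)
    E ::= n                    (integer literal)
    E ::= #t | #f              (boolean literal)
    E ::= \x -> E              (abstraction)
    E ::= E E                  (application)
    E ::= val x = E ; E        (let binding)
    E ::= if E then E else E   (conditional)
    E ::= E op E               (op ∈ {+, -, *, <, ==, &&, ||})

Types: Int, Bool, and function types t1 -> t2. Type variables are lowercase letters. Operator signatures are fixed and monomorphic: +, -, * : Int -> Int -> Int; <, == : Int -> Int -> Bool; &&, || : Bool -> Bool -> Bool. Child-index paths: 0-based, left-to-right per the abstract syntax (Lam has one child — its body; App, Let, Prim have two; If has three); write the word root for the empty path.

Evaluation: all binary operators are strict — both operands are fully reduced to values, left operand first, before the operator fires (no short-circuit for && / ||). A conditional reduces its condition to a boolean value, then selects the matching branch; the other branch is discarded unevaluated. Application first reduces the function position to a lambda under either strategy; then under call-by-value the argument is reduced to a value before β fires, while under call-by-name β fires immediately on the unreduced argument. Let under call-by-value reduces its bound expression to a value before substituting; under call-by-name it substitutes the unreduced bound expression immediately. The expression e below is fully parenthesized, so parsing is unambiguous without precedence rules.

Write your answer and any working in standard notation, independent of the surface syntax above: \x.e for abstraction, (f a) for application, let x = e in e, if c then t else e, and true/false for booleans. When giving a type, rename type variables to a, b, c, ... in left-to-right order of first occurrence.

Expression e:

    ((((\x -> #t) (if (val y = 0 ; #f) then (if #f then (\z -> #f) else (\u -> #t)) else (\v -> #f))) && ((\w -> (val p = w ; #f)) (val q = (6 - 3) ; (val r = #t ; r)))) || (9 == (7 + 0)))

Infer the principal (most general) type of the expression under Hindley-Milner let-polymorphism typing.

Working:
\x._ : a -> Bool
let y : Int
  unify Bool ~ Bool
  unify Bool ~ Bool
\z._ : b -> Bool
\u._ : c -> Bool
  unify b -> Bool ~ c -> Bool
  unify b ~ c
  unify Bool ~ Bool
\v._ : d -> Bool
  unify c -> Bool ~ d -> Bool
  unify c ~ d
  unify Bool ~ Bool
  unify a -> Bool ~ (d -> Bool) -> e
  unify a ~ d -> Bool
  unify Bool ~ e
_ _ : Bool
  unify Bool ~ Bool
w : f
let p : f
\w._ : f -> Bool
  unify Int ~ Int
  unify Int ~ Int
let q : Int
let r : Bool
r : Bool
  unify f -> Bool ~ Bool -> g
  unify f ~ Bool
  unify Bool ~ g
_ _ : Bool
  unify Bool ~ Bool
  unify Bool ~ Bool
  unify Int ~ Int
  unify Int ~ Int
  unify Int ~ Int
  unify Int ~ Int
  unify Bool ~ Bool

Answer: Bool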